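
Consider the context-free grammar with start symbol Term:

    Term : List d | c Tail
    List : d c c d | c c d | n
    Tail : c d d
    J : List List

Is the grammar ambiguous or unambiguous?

Ambiguous

Witness: c c d d

Derivation 1: Term ⇒ List d ⇒ c c d d
Derivation 2: Term ⇒ c Tail ⇒ c c d d

Two distinct leftmost derivations for the same string.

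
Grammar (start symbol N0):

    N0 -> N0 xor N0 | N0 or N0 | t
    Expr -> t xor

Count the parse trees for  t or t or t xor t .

5

Parse trees for t or t or t xor t:
  [N0 [N0 [N0 t] or [N0 [N0 t] or [N0 t]]] xor [N0 t]]
  [N0 [N0 [N0 [N0 t] or [N0 t]] or [N0 t]] xor [N0 t]]
  [N0 [N0 t] or [N0 [N0 [N0 t] or [N0 t]] xor [N0 t]]]
  [N0 [N0 t] or [N0 [N0 t] or [N0 [N0 t] xor [N0 t]]]]
  [N0 [N0 [N0 t] or [N0 t]] or [N0 [N0 t] xor [N0 t]]]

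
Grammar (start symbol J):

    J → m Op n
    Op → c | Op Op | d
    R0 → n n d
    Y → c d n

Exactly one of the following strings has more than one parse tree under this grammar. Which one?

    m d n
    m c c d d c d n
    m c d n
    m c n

m d n: 1 tree
m c c d d c d n: 42 trees
m c d n: 1 tree
m c n: 1 tree

m c c d d c d n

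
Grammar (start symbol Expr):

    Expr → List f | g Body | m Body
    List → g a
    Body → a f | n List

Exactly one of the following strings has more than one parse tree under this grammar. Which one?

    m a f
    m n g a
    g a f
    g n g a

m a f: 1 tree
m n g a: 1 tree
g a f: 2 trees
g n g a: 1 tree

g a f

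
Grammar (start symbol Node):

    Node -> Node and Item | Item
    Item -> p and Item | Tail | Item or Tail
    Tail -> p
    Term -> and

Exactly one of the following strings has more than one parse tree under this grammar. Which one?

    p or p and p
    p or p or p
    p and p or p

p and p or p

p or p and p: 1 tree
p or p or p: 1 tree
p and p or p: 3 trees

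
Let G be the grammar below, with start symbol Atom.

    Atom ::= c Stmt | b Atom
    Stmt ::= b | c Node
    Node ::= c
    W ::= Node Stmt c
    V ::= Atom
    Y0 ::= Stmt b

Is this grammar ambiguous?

(W, V, Y0 are unreachable from Atom, so their rules don't affect L(Atom).) Each reachable nonterminal has at most one production per leading terminal, and all productions are right-linear; the derivation is determined token-by-token.

Unambiguous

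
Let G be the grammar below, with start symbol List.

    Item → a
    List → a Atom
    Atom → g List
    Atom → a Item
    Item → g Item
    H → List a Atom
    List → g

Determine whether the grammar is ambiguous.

(H is unreachable from List, so its rules don't affect L(List).) Each reachable nonterminal has at most one production per leading terminal, and all productions are right-linear; the derivation is determined token-by-token.

Unambiguous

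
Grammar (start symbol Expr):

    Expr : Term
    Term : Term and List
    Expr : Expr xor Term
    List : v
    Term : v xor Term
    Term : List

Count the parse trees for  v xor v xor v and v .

7

Parse trees for v xor v xor v and v:
  [Expr [Term [Term v xor [Term v xor [Term [List v]]]] and [List v]]]
  [Expr [Term v xor [Term [Term v xor [Term [List v]]] and [List v]]]]
  [Expr [Term v xor [Term v xor [Term [Term [List v]] and [List v]]]]]
  [Expr [Expr [Term [List v]]] xor [Term [Term v xor [Term [List v]]] and [List v]]]
  [Expr [Expr [Term [List v]]] xor [Term v xor [Term [Term [List v]] and [List v]]]]
  [Expr [Expr [Term v xor [Term [List v]]]] xor [Term [Term [List v]] and [List v]]]
  [Expr [Expr [Expr [Term [List v]]] xor [Term [List v]]] xor [Term [Term [List v]] and [List v]]]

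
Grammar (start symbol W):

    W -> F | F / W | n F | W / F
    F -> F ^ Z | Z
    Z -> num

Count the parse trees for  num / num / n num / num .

3

Parse trees for num / num / n num / num:
  [W [F [Z num]] / [W [F [Z num]] / [W [W n [F [Z num]]] / [F [Z num]]]]]
  [W [F [Z num]] / [W [W [F [Z num]] / [W n [F [Z num]]]] / [F [Z num]]]]
  [W [W [F [Z num]] / [W [F [Z num]] / [W n [F [Z num]]]]] / [F [Z num]]]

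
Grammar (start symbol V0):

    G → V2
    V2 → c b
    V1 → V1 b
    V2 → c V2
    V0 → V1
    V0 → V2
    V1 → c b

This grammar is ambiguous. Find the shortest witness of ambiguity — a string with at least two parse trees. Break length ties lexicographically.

c b

length 2: c b has 2 parse trees

Two derivations of c b:
  V0 ⇒ V1 ⇒ c b
  V0 ⇒ V2 ⇒ c b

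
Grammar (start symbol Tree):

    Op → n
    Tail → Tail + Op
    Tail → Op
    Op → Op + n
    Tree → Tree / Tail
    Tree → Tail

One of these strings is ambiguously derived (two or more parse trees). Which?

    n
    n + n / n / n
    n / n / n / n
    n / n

n + n / n / n

n: 1 tree
n + n / n / n: 2 trees
n / n / n / n: 1 tree
n / n: 1 tree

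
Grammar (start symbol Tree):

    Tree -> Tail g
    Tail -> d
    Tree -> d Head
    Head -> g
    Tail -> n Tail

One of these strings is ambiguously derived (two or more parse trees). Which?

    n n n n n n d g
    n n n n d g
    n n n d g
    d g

d g

n n n n n n d g: 1 tree
n n n n d g: 1 tree
n n n d g: 1 tree
d g: 2 trees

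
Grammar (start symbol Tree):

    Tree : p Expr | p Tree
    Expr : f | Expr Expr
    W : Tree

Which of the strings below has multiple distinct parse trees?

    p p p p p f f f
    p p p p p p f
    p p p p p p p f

p p p p p f f f: 2 trees
p p p p p p f: 1 tree
p p p p p p p f: 1 tree

p p p p p f f f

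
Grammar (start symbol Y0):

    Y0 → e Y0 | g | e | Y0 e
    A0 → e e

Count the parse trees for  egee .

Parse trees for egee:
  [Y0 e [Y0 [Y0 [Y0 g] e] e]]
  [Y0 [Y0 e [Y0 [Y0 g] e]] e]
  [Y0 [Y0 [Y0 e [Y0 g]] e] e]

3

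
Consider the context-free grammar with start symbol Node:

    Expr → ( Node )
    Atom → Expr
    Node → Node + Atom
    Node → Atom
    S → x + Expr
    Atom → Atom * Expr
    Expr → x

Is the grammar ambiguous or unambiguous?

Only Node, Atom, Expr are reachable from Node; ignoring the rest: This is a standard precedence ladder (Node over Atom over Expr), with each level left-recursive on its own operator ('+' at Node, '*' at Atom). That structure is LR(1), hence unambiguous.

Unambiguous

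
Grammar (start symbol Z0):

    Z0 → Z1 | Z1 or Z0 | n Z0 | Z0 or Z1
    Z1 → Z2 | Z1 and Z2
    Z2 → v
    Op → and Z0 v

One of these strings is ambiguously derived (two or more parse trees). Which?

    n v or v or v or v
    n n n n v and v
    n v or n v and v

n v or v or v or v: 15 trees
n n n n v and v: 1 tree
n v or n v and v: 1 tree

n v or v or v or v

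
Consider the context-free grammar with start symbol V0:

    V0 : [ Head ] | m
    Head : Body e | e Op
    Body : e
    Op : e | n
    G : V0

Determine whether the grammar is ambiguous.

Witness: [ e e ]

Derivation 1: V0 ⇒ [ Head ] ⇒ [ Body e ] ⇒ [ e e ]
Derivation 2: V0 ⇒ [ Head ] ⇒ [ e Op ] ⇒ [ e e ]

Two distinct leftmost derivations for the same string.

Ambiguous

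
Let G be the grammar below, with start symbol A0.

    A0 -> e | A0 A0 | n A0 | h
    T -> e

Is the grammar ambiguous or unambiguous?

Ambiguous

Witness: e e e

Derivation 1: A0 ⇒ A0 A0 ⇒ e A0 ⇒ e A0 A0 ⇒ e e A0 ⇒ e e e
Derivation 2: A0 ⇒ A0 A0 ⇒ A0 A0 A0 ⇒ e A0 A0 ⇒ e e A0 ⇒ e e e

Two distinct leftmost derivations for the same string.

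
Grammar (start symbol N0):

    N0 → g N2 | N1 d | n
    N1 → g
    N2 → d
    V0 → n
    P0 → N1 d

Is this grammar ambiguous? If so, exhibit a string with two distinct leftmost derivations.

Ambiguous

Witness: g d

Derivation 1: N0 ⇒ g N2 ⇒ g d
Derivation 2: N0 ⇒ N1 d ⇒ g d

Two distinct leftmost derivations for the same string.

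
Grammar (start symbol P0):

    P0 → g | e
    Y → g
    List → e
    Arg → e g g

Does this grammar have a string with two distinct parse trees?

Unambiguous

Only P0 is reachable from P0; ignoring the rest: Each reachable nonterminal has at most one production per leading terminal, and all productions are right-linear; the derivation is determined token-by-token.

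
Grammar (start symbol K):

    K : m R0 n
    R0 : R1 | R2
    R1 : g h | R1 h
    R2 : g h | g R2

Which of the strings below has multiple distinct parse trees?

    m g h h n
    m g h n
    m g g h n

m g h h n: 1 tree
m g h n: 2 trees
m g g h n: 1 tree

m g h n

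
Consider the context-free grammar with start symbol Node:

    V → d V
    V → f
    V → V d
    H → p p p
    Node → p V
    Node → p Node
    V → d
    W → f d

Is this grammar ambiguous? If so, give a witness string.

Ambiguous

Witness: p d d

Derivation 1: Node ⇒ p V ⇒ p d V ⇒ p d d
Derivation 2: Node ⇒ p V ⇒ p V d ⇒ p d d

Two distinct leftmost derivations for the same string.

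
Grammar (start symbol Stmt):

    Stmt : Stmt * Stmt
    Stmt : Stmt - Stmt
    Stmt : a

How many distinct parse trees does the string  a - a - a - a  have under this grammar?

5

Parse trees for a - a - a - a:
  [Stmt [Stmt a] - [Stmt [Stmt a] - [Stmt [Stmt a] - [Stmt a]]]]
  [Stmt [Stmt a] - [Stmt [Stmt [Stmt a] - [Stmt a]] - [Stmt a]]]
  [Stmt [Stmt [Stmt a] - [Stmt a]] - [Stmt [Stmt a] - [Stmt a]]]
  [Stmt [Stmt [Stmt a] - [Stmt [Stmt a] - [Stmt a]]] - [Stmt a]]
  [Stmt [Stmt [Stmt [Stmt a] - [Stmt a]] - [Stmt a]] - [Stmt a]]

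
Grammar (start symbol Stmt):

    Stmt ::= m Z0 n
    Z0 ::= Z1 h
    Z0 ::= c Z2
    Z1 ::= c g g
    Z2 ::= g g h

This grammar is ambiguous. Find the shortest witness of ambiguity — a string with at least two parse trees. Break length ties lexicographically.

m c g g h n

length 6: m c g g h n has 2 parse trees

Two derivations of m c g g h n:
  Stmt ⇒ m Z0 n ⇒ m Z1 h n ⇒ m c g g h n
  Stmt ⇒ m Z0 n ⇒ m c Z2 n ⇒ m c g g h n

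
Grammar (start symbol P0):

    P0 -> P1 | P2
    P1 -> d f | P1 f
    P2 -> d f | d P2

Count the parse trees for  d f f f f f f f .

1

Parse trees for d f f f f f f f:
  [P0 [P1 [P1 [P1 [P1 [P1 [P1 [P1 d f] f] f] f] f] f] f]]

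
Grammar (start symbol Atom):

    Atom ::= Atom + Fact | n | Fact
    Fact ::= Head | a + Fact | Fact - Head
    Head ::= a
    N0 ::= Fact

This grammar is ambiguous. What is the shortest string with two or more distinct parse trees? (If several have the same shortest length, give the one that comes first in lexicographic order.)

a + a

length 1: no string has ≥2 trees
length 3: a + a has 2 parse trees

Two derivations of a + a:
  Atom ⇒ Atom + Fact ⇒ Fact + Fact ⇒ Head + Fact ⇒ a + Fact ⇒ a + Head ⇒ a + a
  Atom ⇒ Fact ⇒ a + Fact ⇒ a + Head ⇒ a + a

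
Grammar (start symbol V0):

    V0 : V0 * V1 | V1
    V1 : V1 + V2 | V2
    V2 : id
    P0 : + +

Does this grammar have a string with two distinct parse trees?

Unambiguous

Only V0, V1, V2 are reachable from V0; ignoring the rest: V0 → V0 * V1 | V1  ;  V1 → V1 + V2 | V2  — a left-associative chain with V2 at the bottom. Each string factors uniquely by precedence.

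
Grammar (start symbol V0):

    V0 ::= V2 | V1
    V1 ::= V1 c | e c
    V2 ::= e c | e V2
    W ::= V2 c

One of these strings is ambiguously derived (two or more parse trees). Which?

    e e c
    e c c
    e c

e e c: 1 tree
e c c: 1 tree
e c: 2 trees

e c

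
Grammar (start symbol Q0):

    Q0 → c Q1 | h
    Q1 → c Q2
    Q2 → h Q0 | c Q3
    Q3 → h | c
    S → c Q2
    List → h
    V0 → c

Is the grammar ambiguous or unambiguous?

Only Q0, Q1, Q2, Q3 are reachable from Q0; ignoring the rest: The reachable rules are right-linear with at most one rule per (nonterminal, next-terminal) pair. Each input token forces the next rule, so parsing is deterministic.

Unambiguous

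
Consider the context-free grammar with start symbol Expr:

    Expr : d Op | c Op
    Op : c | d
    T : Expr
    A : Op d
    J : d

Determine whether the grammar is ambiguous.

Unambiguous

(T, A, J are unreachable from Expr, so their rules don't affect L(Expr).) Each reachable nonterminal has at most one production per leading terminal, and all productions are right-linear; the derivation is determined token-by-token.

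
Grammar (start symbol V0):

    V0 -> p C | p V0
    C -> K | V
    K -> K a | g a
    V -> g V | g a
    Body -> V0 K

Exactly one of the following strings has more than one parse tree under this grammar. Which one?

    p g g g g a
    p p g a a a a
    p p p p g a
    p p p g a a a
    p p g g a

p g g g g a: 1 tree
p p g a a a a: 1 tree
p p p p g a: 2 trees
p p p g a a a: 1 tree
p p g g a: 1 tree

p p p p g a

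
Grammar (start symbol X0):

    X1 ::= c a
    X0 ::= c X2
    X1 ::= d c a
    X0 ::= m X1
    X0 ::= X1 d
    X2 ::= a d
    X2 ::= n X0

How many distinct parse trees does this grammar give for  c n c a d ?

2

Parse trees for c n c a d:
  [X0 c [X2 n [X0 c [X2 a d]]]]
  [X0 c [X2 n [X0 [X1 c a] d]]]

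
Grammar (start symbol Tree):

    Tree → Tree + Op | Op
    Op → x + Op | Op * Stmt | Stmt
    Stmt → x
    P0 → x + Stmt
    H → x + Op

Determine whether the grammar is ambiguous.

Witness: x + x

Derivation 1: Tree ⇒ Tree + Op ⇒ Op + Op ⇒ Stmt + Op ⇒ x + Op ⇒ x + Stmt ⇒ x + x
Derivation 2: Tree ⇒ Op ⇒ x + Op ⇒ x + Stmt ⇒ x + x

Two distinct leftmost derivations for the same string.

Ambiguous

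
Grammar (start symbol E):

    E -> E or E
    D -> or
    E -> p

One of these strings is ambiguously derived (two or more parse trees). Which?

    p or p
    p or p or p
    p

p or p or p

p or p: 1 tree
p or p or p: 2 trees
p: 1 tree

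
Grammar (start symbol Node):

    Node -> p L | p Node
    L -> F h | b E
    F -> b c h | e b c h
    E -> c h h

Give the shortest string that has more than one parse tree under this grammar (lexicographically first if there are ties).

length 5: p b c h h has 2 parse trees

Two derivations of p b c h h:
  Node ⇒ p L ⇒ p F h ⇒ p b c h h
  Node ⇒ p L ⇒ p b E ⇒ p b c h h

p b c h h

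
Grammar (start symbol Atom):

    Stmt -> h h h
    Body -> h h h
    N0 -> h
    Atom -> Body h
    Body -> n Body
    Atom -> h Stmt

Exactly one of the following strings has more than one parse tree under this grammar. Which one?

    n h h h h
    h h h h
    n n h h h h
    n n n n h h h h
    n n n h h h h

h h h h

n h h h h: 1 tree
h h h h: 2 trees
n n h h h h: 1 tree
n n n n h h h h: 1 tree
n n n h h h h: 1 tree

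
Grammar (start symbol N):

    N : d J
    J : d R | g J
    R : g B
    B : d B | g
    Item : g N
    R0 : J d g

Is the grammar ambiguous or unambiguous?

Only N, J, R, B are reachable from N; ignoring the rest: The reachable rules are right-linear with at most one rule per (nonterminal, next-terminal) pair. Each input token forces the next rule, so parsing is deterministic.

Unambiguous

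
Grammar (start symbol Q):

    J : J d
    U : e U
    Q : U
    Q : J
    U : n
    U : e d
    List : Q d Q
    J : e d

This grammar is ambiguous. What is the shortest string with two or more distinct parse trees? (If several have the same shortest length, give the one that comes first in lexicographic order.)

length 1: no string has ≥2 trees
length 2: e d has 2 parse trees

Two derivations of e d:
  Q ⇒ U ⇒ e d
  Q ⇒ J ⇒ e d

e d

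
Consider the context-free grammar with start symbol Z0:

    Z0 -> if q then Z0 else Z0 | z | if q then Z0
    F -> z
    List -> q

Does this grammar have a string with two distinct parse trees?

Witness: if q then if q then z else z

Derivation 1: Z0 ⇒ if q then Z0 else Z0 ⇒ if q then if q then Z0 else Z0 ⇒ if q then if q then z else Z0 ⇒ if q then if q then z else z
Derivation 2: Z0 ⇒ if q then Z0 ⇒ if q then if q then Z0 else Z0 ⇒ if q then if q then z else Z0 ⇒ if q then if q then z else z

Two distinct leftmost derivations for the same string.

Ambiguous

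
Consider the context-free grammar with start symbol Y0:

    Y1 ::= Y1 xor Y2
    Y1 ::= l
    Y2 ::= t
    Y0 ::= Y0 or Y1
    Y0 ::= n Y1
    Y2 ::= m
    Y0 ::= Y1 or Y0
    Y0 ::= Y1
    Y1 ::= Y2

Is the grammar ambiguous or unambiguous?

Witness: l or l

Derivation 1: Y0 ⇒ Y0 or Y1 ⇒ Y1 or Y1 ⇒ l or Y1 ⇒ l or l
Derivation 2: Y0 ⇒ Y1 or Y0 ⇒ l or Y0 ⇒ l or Y1 ⇒ l or l

Two distinct leftmost derivations for the same string.

Ambiguous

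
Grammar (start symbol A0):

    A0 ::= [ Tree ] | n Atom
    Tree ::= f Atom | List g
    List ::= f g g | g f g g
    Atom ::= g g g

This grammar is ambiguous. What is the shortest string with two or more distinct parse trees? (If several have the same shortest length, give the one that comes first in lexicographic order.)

[ f g g g ]

length 4: no string has ≥2 trees
length 6: [ f g g g ] has 2 parse trees

Two derivations of [ f g g g ]:
  A0 ⇒ [ Tree ] ⇒ [ f Atom ] ⇒ [ f g g g ]
  A0 ⇒ [ Tree ] ⇒ [ List g ] ⇒ [ f g g g ]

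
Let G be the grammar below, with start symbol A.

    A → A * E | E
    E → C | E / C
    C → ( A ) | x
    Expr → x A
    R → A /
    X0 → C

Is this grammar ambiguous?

(Expr, R, X0 are unreachable from A, so their rules don't affect L(A).) The grammar is stratified — A handles '*' (left-recursive), E handles '/', C atoms. Each operator has a fixed associativity and precedence level, so every string has one parse.

Unambiguous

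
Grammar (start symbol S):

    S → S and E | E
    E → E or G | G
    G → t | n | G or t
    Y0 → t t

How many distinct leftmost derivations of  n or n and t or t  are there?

Parse trees for n or n and t or t:
  [S [S [E [E [G n]] or [G n]]] and [E [E [G t]] or [G t]]]
  [S [S [E [E [G n]] or [G n]]] and [E [G [G t] or t]]]

2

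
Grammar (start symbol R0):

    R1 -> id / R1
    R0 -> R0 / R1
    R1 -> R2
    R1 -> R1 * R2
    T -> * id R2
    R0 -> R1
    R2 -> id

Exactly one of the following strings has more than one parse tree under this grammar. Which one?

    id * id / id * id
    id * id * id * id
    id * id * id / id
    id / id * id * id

id * id / id * id: 1 tree
id * id * id * id: 1 tree
id * id * id / id: 1 tree
id / id * id * id: 4 trees

id / id * id * id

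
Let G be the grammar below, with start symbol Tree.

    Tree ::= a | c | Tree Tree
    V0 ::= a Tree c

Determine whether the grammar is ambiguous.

Witness: a a a

Derivation 1: Tree ⇒ Tree Tree ⇒ a Tree ⇒ a Tree Tree ⇒ a a Tree ⇒ a a a
Derivation 2: Tree ⇒ Tree Tree ⇒ Tree Tree Tree ⇒ a Tree Tree ⇒ a a Tree ⇒ a a a

Two distinct leftmost derivations for the same string.

Ambiguous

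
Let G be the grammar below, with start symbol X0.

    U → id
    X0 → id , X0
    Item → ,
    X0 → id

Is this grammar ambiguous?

Unambiguous

(U, Item are unreachable from X0, so their rules don't affect L(X0).) The reachable grammar is A → atom sep A | atom. Each atom is followed by either the separator (recurse) or end-of-string (stop) — no choice point.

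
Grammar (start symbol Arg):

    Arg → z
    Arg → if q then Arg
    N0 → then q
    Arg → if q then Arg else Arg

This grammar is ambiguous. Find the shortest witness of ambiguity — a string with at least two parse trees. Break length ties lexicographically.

if q then if q then z else z

length 1: no string has ≥2 trees
length 4: no string has ≥2 trees
length 6: no string has ≥2 trees
length 7: no string has ≥2 trees
length 9: if q then if q then z else z has 2 parse trees

Two derivations of if q then if q then z else z:
  Arg ⇒ if q then Arg ⇒ if q then if q then Arg else Arg ⇒ if q then if q then z else Arg ⇒ if q then if q then z else z
  Arg ⇒ if q then Arg else Arg ⇒ if q then if q then Arg else Arg ⇒ if q then if q then z else Arg ⇒ if q then if q then z else z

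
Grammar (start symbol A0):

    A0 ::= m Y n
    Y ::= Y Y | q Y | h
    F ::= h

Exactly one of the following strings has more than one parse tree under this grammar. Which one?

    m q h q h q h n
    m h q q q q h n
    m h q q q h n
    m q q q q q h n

m q h q h q h n

m q h q h q h n: 7 trees
m h q q q q h n: 1 tree
m h q q q h n: 1 tree
m q q q q q h n: 1 tree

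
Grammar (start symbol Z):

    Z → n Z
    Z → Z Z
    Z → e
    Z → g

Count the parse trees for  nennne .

Parse trees for nennne:
  [Z n [Z [Z e] [Z n [Z n [Z n [Z e]]]]]]
  [Z [Z n [Z e]] [Z n [Z n [Z n [Z e]]]]]

2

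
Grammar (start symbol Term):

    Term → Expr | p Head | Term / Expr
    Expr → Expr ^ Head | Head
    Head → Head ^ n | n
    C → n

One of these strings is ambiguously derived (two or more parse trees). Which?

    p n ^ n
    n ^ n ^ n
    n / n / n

n ^ n ^ n

p n ^ n: 1 tree
n ^ n ^ n: 4 trees
n / n / n: 1 tree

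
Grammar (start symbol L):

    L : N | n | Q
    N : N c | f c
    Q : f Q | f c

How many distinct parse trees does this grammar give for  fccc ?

Parse trees for fccc:
  [L [N [N [N f c] c] c]]

1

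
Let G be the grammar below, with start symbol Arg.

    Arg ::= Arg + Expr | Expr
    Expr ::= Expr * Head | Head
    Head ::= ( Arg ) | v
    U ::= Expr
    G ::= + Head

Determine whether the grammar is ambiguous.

(U, G are unreachable from Arg, so their rules don't affect L(Arg).) This is a standard precedence ladder (Arg over Expr over Head), with each level left-recursive on its own operator ('+' at Arg, '*' at Expr). That structure is LR(1), hence unambiguous.

Unambiguous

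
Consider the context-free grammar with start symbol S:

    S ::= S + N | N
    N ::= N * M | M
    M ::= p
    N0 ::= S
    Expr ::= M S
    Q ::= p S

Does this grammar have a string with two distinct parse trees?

(N0, Expr, Q are unreachable from S, so their rules don't affect L(S).) The grammar is stratified — S handles '+' (left-recursive), N handles '*', M atoms. Each operator has a fixed associativity and precedence level, so every string has one parse.

Unambiguous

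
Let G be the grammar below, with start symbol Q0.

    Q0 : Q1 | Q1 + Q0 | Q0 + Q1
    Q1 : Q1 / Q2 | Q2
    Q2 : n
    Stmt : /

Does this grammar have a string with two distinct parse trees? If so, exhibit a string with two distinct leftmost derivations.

Ambiguous

Witness: n + n

Derivation 1: Q0 ⇒ Q1 + Q0 ⇒ Q2 + Q0 ⇒ n + Q0 ⇒ n + Q1 ⇒ n + Q2 ⇒ n + n
Derivation 2: Q0 ⇒ Q0 + Q1 ⇒ Q1 + Q1 ⇒ Q2 + Q1 ⇒ n + Q1 ⇒ n + Q2 ⇒ n + n

Two distinct leftmost derivations for the same string.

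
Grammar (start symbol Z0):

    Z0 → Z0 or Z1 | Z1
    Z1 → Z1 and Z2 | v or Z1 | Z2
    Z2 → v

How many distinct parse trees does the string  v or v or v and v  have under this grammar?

7

Parse trees for v or v or v and v:
  [Z0 [Z0 [Z1 [Z2 v]]] or [Z1 [Z1 v or [Z1 [Z2 v]]] and [Z2 v]]]
  [Z0 [Z0 [Z1 [Z2 v]]] or [Z1 v or [Z1 [Z1 [Z2 v]] and [Z2 v]]]]
  [Z0 [Z0 [Z0 [Z1 [Z2 v]]] or [Z1 [Z2 v]]] or [Z1 [Z1 [Z2 v]] and [Z2 v]]]
  [Z0 [Z0 [Z1 v or [Z1 [Z2 v]]]] or [Z1 [Z1 [Z2 v]] and [Z2 v]]]
  [Z0 [Z1 [Z1 v or [Z1 v or [Z1 [Z2 v]]]] and [Z2 v]]]
  [Z0 [Z1 v or [Z1 [Z1 v or [Z1 [Z2 v]]] and [Z2 v]]]]
  [Z0 [Z1 v or [Z1 v or [Z1 [Z1 [Z2 v]] and [Z2 v]]]]]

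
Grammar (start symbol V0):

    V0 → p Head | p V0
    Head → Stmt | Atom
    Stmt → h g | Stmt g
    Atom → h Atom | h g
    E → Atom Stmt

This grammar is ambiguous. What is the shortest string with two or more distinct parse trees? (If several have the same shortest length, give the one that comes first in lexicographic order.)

p h g

length 3: p h g has 2 parse trees

Two derivations of p h g:
  V0 ⇒ p Head ⇒ p Stmt ⇒ p h g
  V0 ⇒ p Head ⇒ p Atom ⇒ p h g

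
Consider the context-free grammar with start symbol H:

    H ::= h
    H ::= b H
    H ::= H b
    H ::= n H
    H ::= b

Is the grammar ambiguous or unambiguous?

Witness: b b

Derivation 1: H ⇒ b H ⇒ b b
Derivation 2: H ⇒ H b ⇒ b b

Two distinct leftmost derivations for the same string.

Ambiguous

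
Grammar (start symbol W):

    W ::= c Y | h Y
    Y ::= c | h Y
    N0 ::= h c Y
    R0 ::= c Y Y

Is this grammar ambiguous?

(N0, R0 are unreachable from W, so their rules don't affect L(W).) Restricted to the reachable nonterminals, every rule has the form A → t or A → t B, and no two rules for the same A share a first terminal. The grammar encodes a DFA — one run per string.

Unambiguous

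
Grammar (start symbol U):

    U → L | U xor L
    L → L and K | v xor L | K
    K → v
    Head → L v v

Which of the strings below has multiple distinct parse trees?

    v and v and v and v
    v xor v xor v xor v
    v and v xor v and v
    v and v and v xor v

v xor v xor v xor v

v and v and v and v: 1 tree
v xor v xor v xor v: 8 trees
v and v xor v and v: 1 tree
v and v and v xor v: 1 tree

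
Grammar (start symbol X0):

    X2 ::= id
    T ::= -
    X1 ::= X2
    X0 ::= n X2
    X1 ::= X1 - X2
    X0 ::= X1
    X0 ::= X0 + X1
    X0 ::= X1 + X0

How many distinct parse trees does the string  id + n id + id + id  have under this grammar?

Parse trees for id + n id + id + id:
  [X0 [X0 [X0 [X1 [X2 id]] + [X0 n [X2 id]]] + [X1 [X2 id]]] + [X1 [X2 id]]]
  [X0 [X0 [X1 [X2 id]] + [X0 [X0 n [X2 id]] + [X1 [X2 id]]]] + [X1 [X2 id]]]
  [X0 [X1 [X2 id]] + [X0 [X0 [X0 n [X2 id]] + [X1 [X2 id]]] + [X1 [X2 id]]]]

3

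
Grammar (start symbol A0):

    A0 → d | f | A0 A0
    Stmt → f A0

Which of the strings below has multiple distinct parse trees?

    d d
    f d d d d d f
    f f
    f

d d: 1 tree
f d d d d d f: 132 trees
f f: 1 tree
f: 1 tree

f d d d d d f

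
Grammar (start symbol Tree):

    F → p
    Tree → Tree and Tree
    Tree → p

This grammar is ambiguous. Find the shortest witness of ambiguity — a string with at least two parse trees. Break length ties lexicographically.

p and p and p

length 1: no string has ≥2 trees
length 3: no string has ≥2 trees
length 5: p and p and p has 2 parse trees

Two derivations of p and p and p:
  Tree ⇒ Tree and Tree ⇒ Tree and Tree and Tree ⇒ p and Tree and Tree ⇒ p and p and Tree ⇒ p and p and p
  Tree ⇒ Tree and Tree ⇒ p and Tree ⇒ p and Tree and Tree ⇒ p and p and Tree ⇒ p and p and p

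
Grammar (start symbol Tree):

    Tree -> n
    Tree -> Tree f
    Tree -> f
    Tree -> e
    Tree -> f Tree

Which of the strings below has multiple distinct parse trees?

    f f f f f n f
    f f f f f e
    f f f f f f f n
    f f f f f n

f f f f f n f

f f f f f n f: 6 trees
f f f f f e: 1 tree
f f f f f f f n: 1 tree
f f f f f n: 1 tree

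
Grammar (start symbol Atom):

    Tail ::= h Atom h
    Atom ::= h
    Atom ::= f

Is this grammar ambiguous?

Only Atom is reachable from Atom; ignoring the rest: Each reachable nonterminal has at most one production per leading terminal, and all productions are right-linear; the derivation is determined token-by-token.

Unambiguous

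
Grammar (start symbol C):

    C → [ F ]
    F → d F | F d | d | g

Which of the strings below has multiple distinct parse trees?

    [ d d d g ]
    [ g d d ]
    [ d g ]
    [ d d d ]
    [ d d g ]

[ d d d ]

[ d d d g ]: 1 tree
[ g d d ]: 1 tree
[ d g ]: 1 tree
[ d d d ]: 4 trees
[ d d g ]: 1 tree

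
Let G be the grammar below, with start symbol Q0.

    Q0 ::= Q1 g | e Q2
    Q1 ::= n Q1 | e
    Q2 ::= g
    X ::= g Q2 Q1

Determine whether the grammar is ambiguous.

Witness: e g

Derivation 1: Q0 ⇒ Q1 g ⇒ e g
Derivation 2: Q0 ⇒ e Q2 ⇒ e g

Two distinct leftmost derivations for the same string.

Ambiguous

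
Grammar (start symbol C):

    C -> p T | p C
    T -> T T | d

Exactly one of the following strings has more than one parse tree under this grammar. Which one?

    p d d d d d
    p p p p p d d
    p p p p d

p d d d d d: 14 trees
p p p p p d d: 1 tree
p p p p d: 1 tree

p d d d d d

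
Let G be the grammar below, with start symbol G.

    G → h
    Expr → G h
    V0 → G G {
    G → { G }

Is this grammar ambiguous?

Only G is reachable from G; ignoring the rest: L(G) is { openⁿ atom closeⁿ : n ≥ 0 }. The bracket depth fixes n, and the derivation is forced at every step.

Unambiguous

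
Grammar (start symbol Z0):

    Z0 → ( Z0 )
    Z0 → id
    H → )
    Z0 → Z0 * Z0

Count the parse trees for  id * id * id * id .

Parse trees for id * id * id * id:
  [Z0 [Z0 id] * [Z0 [Z0 id] * [Z0 [Z0 id] * [Z0 id]]]]
  [Z0 [Z0 id] * [Z0 [Z0 [Z0 id] * [Z0 id]] * [Z0 id]]]
  [Z0 [Z0 [Z0 id] * [Z0 id]] * [Z0 [Z0 id] * [Z0 id]]]
  [Z0 [Z0 [Z0 id] * [Z0 [Z0 id] * [Z0 id]]] * [Z0 id]]
  [Z0 [Z0 [Z0 [Z0 id] * [Z0 id]] * [Z0 id]] * [Z0 id]]

5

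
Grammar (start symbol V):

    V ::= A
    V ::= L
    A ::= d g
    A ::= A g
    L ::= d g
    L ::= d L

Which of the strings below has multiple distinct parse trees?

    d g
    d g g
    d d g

d g

d g: 2 trees
d g g: 1 tree
d d g: 1 tree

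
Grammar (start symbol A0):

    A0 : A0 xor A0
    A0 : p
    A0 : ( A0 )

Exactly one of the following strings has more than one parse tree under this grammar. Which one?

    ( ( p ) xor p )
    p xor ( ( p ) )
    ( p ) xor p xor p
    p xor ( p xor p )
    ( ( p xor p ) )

( ( p ) xor p ): 1 tree
p xor ( ( p ) ): 1 tree
( p ) xor p xor p: 2 trees
p xor ( p xor p ): 1 tree
( ( p xor p ) ): 1 tree

( p ) xor p xor p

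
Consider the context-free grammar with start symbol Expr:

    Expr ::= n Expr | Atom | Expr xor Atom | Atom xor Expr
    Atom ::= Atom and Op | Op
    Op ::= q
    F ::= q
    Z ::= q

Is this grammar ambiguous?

Ambiguous

Witness: q xor q

Derivation 1: Expr ⇒ Expr xor Atom ⇒ Atom xor Atom ⇒ Op xor Atom ⇒ q xor Atom ⇒ q xor Op ⇒ q xor q
Derivation 2: Expr ⇒ Atom xor Expr ⇒ Op xor Expr ⇒ q xor Expr ⇒ q xor Atom ⇒ q xor Op ⇒ q xor q

Two distinct leftmost derivations for the same string.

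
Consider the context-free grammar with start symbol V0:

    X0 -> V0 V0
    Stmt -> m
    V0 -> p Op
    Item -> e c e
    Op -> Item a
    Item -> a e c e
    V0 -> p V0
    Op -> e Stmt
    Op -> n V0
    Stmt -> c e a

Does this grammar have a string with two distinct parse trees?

Ambiguous

Witness: p e c e a

Derivation 1: V0 ⇒ p Op ⇒ p Item a ⇒ p e c e a
Derivation 2: V0 ⇒ p Op ⇒ p e Stmt ⇒ p e c e a

Two distinct leftmost derivations for the same string.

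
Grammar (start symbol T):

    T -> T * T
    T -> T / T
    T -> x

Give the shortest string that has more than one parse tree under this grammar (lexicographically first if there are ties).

x * x * x

length 1: no string has ≥2 trees
length 3: no string has ≥2 trees
length 5: x * x * x has 2 parse trees

Two derivations of x * x * x:
  T ⇒ T * T ⇒ T * T * T ⇒ x * T * T ⇒ x * x * T ⇒ x * x * x
  T ⇒ T * T ⇒ x * T ⇒ x * T * T ⇒ x * x * T ⇒ x * x * x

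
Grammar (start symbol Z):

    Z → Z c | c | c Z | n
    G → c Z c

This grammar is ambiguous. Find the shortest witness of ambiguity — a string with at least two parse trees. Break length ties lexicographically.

length 1: no string has ≥2 trees
length 2: c c has 2 parse trees

Two derivations of c c:
  Z ⇒ Z c ⇒ c c
  Z ⇒ c Z ⇒ c c

c c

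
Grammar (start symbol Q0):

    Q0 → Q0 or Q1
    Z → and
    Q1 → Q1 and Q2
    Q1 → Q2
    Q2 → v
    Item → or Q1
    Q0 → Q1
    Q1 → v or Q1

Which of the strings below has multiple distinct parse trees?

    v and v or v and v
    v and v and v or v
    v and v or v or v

v and v or v and v: 1 tree
v and v and v or v: 1 tree
v and v or v or v: 2 trees

v and v or v or v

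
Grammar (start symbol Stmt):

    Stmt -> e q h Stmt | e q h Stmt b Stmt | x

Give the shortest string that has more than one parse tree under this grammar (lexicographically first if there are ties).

length 1: no string has ≥2 trees
length 4: no string has ≥2 trees
length 6: no string has ≥2 trees
length 7: no string has ≥2 trees
length 9: e q h e q h x b x has 2 parse trees

Two derivations of e q h e q h x b x:
  Stmt ⇒ e q h Stmt ⇒ e q h e q h Stmt b Stmt ⇒ e q h e q h x b Stmt ⇒ e q h e q h x b x
  Stmt ⇒ e q h Stmt b Stmt ⇒ e q h e q h Stmt b Stmt ⇒ e q h e q h x b Stmt ⇒ e q h e q h x b x

e q h e q h x b x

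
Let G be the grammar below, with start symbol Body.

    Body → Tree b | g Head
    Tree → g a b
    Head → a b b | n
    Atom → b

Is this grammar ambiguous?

Ambiguous

Witness: g a b b

Derivation 1: Body ⇒ Tree b ⇒ g a b b
Derivation 2: Body ⇒ g Head ⇒ g a b b

Two distinct leftmost derivations for the same string.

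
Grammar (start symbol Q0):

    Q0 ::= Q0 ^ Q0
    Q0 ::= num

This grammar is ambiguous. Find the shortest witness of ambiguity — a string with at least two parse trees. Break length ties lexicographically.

num ^ num ^ num

length 1: no string has ≥2 trees
length 3: no string has ≥2 trees
length 5: num ^ num ^ num has 2 parse trees

Two derivations of num ^ num ^ num:
  Q0 ⇒ Q0 ^ Q0 ⇒ Q0 ^ Q0 ^ Q0 ⇒ num ^ Q0 ^ Q0 ⇒ num ^ num ^ Q0 ⇒ num ^ num ^ num
  Q0 ⇒ Q0 ^ Q0 ⇒ num ^ Q0 ⇒ num ^ Q0 ^ Q0 ⇒ num ^ num ^ Q0 ⇒ num ^ num ^ num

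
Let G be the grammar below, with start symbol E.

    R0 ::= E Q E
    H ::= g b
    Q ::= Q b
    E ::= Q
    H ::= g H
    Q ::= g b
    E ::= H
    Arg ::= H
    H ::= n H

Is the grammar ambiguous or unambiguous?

Witness: g b

Derivation 1: E ⇒ Q ⇒ g b
Derivation 2: E ⇒ H ⇒ g b

Two distinct leftmost derivations for the same string.

Ambiguous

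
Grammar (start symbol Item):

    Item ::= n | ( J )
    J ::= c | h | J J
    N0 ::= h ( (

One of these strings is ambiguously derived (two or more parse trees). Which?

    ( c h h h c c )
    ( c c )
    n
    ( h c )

( c h h h c c ): 42 trees
( c c ): 1 tree
n: 1 tree
( h c ): 1 tree

( c h h h c c )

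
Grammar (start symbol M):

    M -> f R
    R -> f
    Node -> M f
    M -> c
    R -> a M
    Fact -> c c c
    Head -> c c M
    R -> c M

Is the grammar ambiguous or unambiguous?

Only M, R are reachable from M; ignoring the rest: The reachable rules are right-linear with at most one rule per (nonterminal, next-terminal) pair. Each input token forces the next rule, so parsing is deterministic.

Unambiguous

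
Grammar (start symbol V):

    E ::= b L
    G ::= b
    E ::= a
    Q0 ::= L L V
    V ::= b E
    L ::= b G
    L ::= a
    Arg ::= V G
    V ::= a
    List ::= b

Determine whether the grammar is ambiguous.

Unambiguous

(Q0, Arg, List are unreachable from V, so their rules don't affect L(V).) Each reachable nonterminal has at most one production per leading terminal, and all productions are right-linear; the derivation is determined token-by-token.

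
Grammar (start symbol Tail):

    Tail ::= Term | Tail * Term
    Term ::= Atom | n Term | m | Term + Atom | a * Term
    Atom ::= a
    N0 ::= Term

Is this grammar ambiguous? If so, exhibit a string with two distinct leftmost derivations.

Witness: a * a

Derivation 1: Tail ⇒ Term ⇒ a * Term ⇒ a * Atom ⇒ a * a
Derivation 2: Tail ⇒ Tail * Term ⇒ Term * Term ⇒ Atom * Term ⇒ a * Term ⇒ a * Atom ⇒ a * a

Two distinct leftmost derivations for the same string.

Ambiguous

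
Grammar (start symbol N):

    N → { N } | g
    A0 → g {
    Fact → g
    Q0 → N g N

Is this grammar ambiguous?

(A0, Fact, Q0 are unreachable from N, so their rules don't affect L(N).) Each string is a nest of matched brackets around a single atom. An opening bracket forces the recursive rule; an atom forces the base rule.

Unambiguous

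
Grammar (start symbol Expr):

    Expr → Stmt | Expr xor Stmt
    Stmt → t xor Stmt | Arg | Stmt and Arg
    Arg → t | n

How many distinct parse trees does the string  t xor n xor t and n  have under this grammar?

2

Parse trees for t xor n xor t and n:
  [Expr [Expr [Stmt t xor [Stmt [Arg n]]]] xor [Stmt [Stmt [Arg t]] and [Arg n]]]
  [Expr [Expr [Expr [Stmt [Arg t]]] xor [Stmt [Arg n]]] xor [Stmt [Stmt [Arg t]] and [Arg n]]]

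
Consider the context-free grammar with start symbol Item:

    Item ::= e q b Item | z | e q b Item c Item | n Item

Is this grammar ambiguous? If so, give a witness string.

Witness: e q b e q b z c z

Derivation 1: Item ⇒ e q b Item ⇒ e q b e q b Item c Item ⇒ e q b e q b z c Item ⇒ e q b e q b z c z
Derivation 2: Item ⇒ e q b Item c Item ⇒ e q b e q b Item c Item ⇒ e q b e q b z c Item ⇒ e q b e q b z c z

Two distinct leftmost derivations for the same string.

Ambiguous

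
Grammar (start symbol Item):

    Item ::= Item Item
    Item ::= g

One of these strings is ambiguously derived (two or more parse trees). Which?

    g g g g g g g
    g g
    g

g g g g g g g

g g g g g g g: 132 trees
g g: 1 tree
g: 1 tree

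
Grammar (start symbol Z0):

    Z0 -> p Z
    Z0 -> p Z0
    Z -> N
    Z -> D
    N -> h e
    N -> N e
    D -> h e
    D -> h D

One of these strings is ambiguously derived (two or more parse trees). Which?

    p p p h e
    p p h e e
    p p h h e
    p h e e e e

p p p h e

p p p h e: 2 trees
p p h e e: 1 tree
p p h h e: 1 tree
p h e e e e: 1 tree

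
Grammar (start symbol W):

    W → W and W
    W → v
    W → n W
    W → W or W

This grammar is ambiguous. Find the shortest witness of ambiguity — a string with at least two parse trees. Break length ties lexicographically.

n v and v

length 1: no string has ≥2 trees
length 2: no string has ≥2 trees
length 3: no string has ≥2 trees
length 4: n v and v has 2 parse trees

Two derivations of n v and v:
  W ⇒ W and W ⇒ n W and W ⇒ n v and W ⇒ n v and v
  W ⇒ n W ⇒ n W and W ⇒ n v and W ⇒ n v and v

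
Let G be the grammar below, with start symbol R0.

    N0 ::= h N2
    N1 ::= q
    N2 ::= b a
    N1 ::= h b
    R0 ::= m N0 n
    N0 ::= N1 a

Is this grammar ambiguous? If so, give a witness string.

Witness: m h b a n

Derivation 1: R0 ⇒ m N0 n ⇒ m h N2 n ⇒ m h b a n
Derivation 2: R0 ⇒ m N0 n ⇒ m N1 a n ⇒ m h b a n

Two distinct leftmost derivations for the same string.

Ambiguous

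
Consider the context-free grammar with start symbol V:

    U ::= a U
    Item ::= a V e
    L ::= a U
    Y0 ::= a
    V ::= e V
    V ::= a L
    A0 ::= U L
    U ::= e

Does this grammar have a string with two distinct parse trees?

Unambiguous

(Y0, A0, Item are unreachable from V, so their rules don't affect L(V).) Each reachable nonterminal has at most one production per leading terminal, and all productions are right-linear; the derivation is determined token-by-token.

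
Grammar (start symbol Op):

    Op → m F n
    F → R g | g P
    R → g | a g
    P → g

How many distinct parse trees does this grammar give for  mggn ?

Parse trees for mggn:
  [Op m [F [R g] g] n]
  [Op m [F g [P g]] n]

2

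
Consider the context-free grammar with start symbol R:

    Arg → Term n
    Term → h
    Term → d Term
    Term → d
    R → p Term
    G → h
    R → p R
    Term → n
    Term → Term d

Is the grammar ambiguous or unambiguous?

Ambiguous

Witness: p d d

Derivation 1: R ⇒ p Term ⇒ p d Term ⇒ p d d
Derivation 2: R ⇒ p Term ⇒ p Term d ⇒ p d d

Two distinct leftmost derivations for the same string.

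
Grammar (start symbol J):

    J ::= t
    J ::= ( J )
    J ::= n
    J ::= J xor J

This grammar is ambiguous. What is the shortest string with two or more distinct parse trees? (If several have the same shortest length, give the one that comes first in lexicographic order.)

length 1: no string has ≥2 trees
length 3: no string has ≥2 trees
length 5: n xor n xor n has 2 parse trees

Two derivations of n xor n xor n:
  J ⇒ J xor J ⇒ n xor J ⇒ n xor J xor J ⇒ n xor n xor J ⇒ n xor n xor n
  J ⇒ J xor J ⇒ J xor J xor J ⇒ n xor J xor J ⇒ n xor n xor J ⇒ n xor n xor n

n xor n xor n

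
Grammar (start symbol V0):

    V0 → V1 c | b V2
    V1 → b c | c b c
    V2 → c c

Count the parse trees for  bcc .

Parse trees for bcc:
  [V0 [V1 b c] c]
  [V0 b [V2 c c]]

2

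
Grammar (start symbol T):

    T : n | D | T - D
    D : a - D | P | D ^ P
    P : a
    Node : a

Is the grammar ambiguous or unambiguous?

Witness: a - a

Derivation 1: T ⇒ D ⇒ a - D ⇒ a - P ⇒ a - a
Derivation 2: T ⇒ T - D ⇒ D - D ⇒ P - D ⇒ a - D ⇒ a - P ⇒ a - a

Two distinct leftmost derivations for the same string.

Ambiguous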